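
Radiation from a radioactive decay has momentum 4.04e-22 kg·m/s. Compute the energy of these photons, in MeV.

0.756 MeV

The photon relation is E = pc, giving E = 1.211e-13 J.
Converting to MeV: E = 0.7559 MeV ≈ 0.756 MeV.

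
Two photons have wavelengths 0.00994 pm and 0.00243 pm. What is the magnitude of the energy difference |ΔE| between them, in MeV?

385 MeV

Using E = hc/λ: E₁ = 1.998 × 10^-11 J, E₂ = 8.175 × 10^-11 J.
|ΔE| = |1.998 × 10^-11 − 8.175 × 10^-11| = 6.18 × 10^-11 J = 385 MeV.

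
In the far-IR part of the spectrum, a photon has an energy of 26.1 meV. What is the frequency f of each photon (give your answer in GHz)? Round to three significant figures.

(h = 6.62607015 × 10^-34 J·s, 1 eV = 1.602176634 × 10^-19 J.)
Convert to SI: E = 26.1 meV = 4.1817 × 10^-21 J.
For a photon f = E/h, so f = 6.311 × 10^12 Hz.
Converting to GHz: f = 6311 GHz ≈ 6310 GHz.

6310 GHz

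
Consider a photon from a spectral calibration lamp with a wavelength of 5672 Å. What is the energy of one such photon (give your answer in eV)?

Take h = 6.62607015 × 10^-34 J·s, c = 2.99792458 × 10^8 m/s, 1 eV = 1.602176634 × 10^-19 J.
Convert to SI: λ = 5672 Å = 5.672 × 10^-7 m.
Since E = hc/λ for a photon, E = 3.502 × 10^-19 J.
Converting to eV: E = 2.186 eV ≈ 2.19 eV.

2.19 eV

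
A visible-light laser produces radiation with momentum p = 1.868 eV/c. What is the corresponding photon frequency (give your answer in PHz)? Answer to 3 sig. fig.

0.452 PHz

Convert to SI: p = 1.868 eV/c = 9.9831 × 10^-28 kg·m/s.
The photon relation is f = pc/h, giving f = 4.517 × 10^14 Hz.
Converting to PHz: f = 0.4517 PHz ≈ 0.452 PHz.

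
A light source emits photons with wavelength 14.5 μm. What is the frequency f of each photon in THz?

20.7 THz

Take c = 2.99792458 × 10^8 m/s.
Convert to SI: λ = 14.5 μm = 1.45 × 10^-5 m.
The photon relation is f = c/λ, giving f = 2.068 × 10^13 Hz.
Converting to THz: f = 20.68 THz ≈ 20.7 THz.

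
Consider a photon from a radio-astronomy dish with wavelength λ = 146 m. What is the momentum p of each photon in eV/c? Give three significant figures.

Take h = 6.62607015 × 10^-34 J·s, c = 2.99792458 × 10^8 m/s, 1 eV = 1.602176634 × 10^-19 J.
Apply p = h/λ: p = 4.538 × 10^-36 kg·m/s.
Converting to eV/c: p = 8.492 × 10^-9 eV/c ≈ 8.49 × 10^-9 eV/c.

8.49 × 10^-9 eV/c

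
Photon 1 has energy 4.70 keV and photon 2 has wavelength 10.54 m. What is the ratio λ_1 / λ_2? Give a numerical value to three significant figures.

λ_1 = 2.638e-10 m (from energy = 4.70 keV, via λ = hc/E).
λ_2 = 10.54 m (from wavelength = 10.54 m, via λ given directly).
Ratio = 2.638e-10 / 10.54 = 2.50e-11.

2.50e-11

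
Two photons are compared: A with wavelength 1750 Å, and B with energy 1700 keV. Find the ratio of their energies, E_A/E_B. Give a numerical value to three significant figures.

4.17e-6

E_A = 1.135e-18 J (from wavelength = 1750 Å, via E = hc/λ).
E_B = 2.724e-13 J (from energy = 1700 keV, via E given directly).
Ratio = 1.135e-18 / 2.724e-13 = 4.17e-6.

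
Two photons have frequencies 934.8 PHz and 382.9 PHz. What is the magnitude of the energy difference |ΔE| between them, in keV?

2.28 keV

Using E = hf: E₁ = 6.1941·10^-16 J, E₂ = 2.5371·10^-16 J.
|ΔE| = |6.1941·10^-16 − 2.5371·10^-16| = 3.66·10^-16 J = 2.28 keV.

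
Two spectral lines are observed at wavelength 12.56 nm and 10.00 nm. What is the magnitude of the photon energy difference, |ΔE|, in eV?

25.3 eV

Using E = hc/λ: E₁ = 1.5816 × 10^-17 J, E₂ = 1.9864 × 10^-17 J.
|ΔE| = |1.5816 × 10^-17 − 1.9864 × 10^-17| = 4.05 × 10^-18 J = 25.3 eV.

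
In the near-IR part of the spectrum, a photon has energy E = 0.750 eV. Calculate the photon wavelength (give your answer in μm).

Convert to SI: E = 0.750 eV = 1.2016 × 10^-19 J.
The photon relation is λ = hc/E, giving λ = 1.653 × 10^-6 m.
Converting to μm: λ = 1.653 μm ≈ 1.65 μm.

1.65 μm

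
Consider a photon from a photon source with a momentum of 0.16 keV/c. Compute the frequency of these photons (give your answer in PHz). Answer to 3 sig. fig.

38.7 PHz

Take h = 6.62607015e-34 J·s, c = 2.99792458e8 m/s, 1 eV = 1.602176634e-19 J.
In SI units: p = 0.16 keV/c = 8.5509e-26 kg·m/s.
Apply f = pc/h: f = 3.869e16 Hz.
Converting to PHz: f = 38.69 PHz ≈ 38.7 PHz.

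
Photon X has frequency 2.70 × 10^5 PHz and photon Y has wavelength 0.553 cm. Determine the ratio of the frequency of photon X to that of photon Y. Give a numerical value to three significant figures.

f_X = 2.700 × 10^20 Hz (from frequency = 2.70 × 10^5 PHz, via f given directly).
f_Y = 5.421 × 10^10 Hz (from wavelength = 0.553 cm, via f = c/λ).
Ratio = 2.700 × 10^20 / 5.421 × 10^10 = 4.98 × 10^9.

4.98 × 10^9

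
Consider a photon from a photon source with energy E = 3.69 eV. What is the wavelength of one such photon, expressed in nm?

336 nm

(h = 6.62607015e-34 J·s, c = 2.99792458e8 m/s, 1 eV = 1.602176634e-19 J.)
Convert to SI: E = 3.69 eV = 5.9120e-19 J.
Apply λ = hc/E: λ = 3.360e-7 m.
Converting to nm: λ = 336.0 nm ≈ 336 nm.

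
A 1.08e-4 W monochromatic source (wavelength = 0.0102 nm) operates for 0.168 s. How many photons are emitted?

Total energy: E_total = P·t = 1.08e-4 × 0.168 = 1.814e-5 J.
Per-photon energy: E = 1.947e-14 J.
N = E_total / E_photon = 9.32e8.

9.32e8 photons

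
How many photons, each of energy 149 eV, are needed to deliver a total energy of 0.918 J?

3.85e16 photons

Per-photon energy: E = 2.387e-17 J (from energy = 149 eV).
N = E_total / E_photon = 0.918 J / 2.387e-17 J = 3.85e16.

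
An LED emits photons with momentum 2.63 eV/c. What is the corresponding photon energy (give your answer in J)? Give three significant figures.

Convert to SI: p = 2.63 eV/c = 1.4055e-27 kg·m/s.
Apply E = pc: E = 4.214e-19 J.
So E ≈ 4.21e-19 J.

4.21e-19 J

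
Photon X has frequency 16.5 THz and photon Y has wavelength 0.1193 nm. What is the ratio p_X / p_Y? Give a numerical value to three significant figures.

6.57e-6

p_X = 3.647e-29 kg·m/s (from frequency = 16.5 THz, via p = hf/c).
p_Y = 5.554e-24 kg·m/s (from wavelength = 0.1193 nm, via p = h/λ).
Ratio = 3.647e-29 / 5.554e-24 = 6.57e-6.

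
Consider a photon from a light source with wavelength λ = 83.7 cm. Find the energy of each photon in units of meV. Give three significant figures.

1.48 × 10^-3 meV

(h = 6.62607015 × 10^-34 J·s, c = 2.99792458 × 10^8 m/s, 1 eV = 1.602176634 × 10^-19 J.)
First convert: λ = 83.7 cm = 0.837 m.
Apply E = hc/λ: E = 2.373 × 10^-25 J.
Converting to meV: E = 0.001481 meV ≈ 1.48 × 10^-3 meV.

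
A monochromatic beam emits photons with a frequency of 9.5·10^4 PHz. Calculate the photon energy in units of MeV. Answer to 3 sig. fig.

First convert: f = 9.5·10^4 PHz = 9.5·10^19 Hz.
The photon relation is E = hf, giving E = 6.295·10^-14 J.
Converting to MeV: E = 0.3929 MeV ≈ 0.393 MeV.

0.393 MeV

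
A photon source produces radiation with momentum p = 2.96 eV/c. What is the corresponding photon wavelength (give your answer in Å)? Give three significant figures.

4190 Å

Use h = 6.62607015e-34 J·s, c = 2.99792458e8 m/s, 1 eV = 1.602176634e-19 J.
First convert: p = 2.96 eV/c = 1.5819e-27 kg·m/s.
Apply λ = h/p: λ = 4.189e-7 m.
Converting to Å: λ = 4189 Å ≈ 4190 Å.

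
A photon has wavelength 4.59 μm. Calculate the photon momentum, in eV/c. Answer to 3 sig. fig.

0.270 eV/c

Convert to SI: λ = 4.59 μm = 4.59·10^-6 m.
Apply p = h/λ: p = 1.444·10^-28 kg·m/s.
Converting to eV/c: p = 0.2701 eV/c ≈ 0.270 eV/c.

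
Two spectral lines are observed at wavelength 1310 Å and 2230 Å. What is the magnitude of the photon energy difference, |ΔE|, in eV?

Using E = hc/λ: E₁ = 1.516 × 10^-18 J, E₂ = 8.908 × 10^-19 J.
|ΔE| = |1.516 × 10^-18 − 8.908 × 10^-19| = 6.26 × 10^-19 J = 3.90 eV.

3.90 eV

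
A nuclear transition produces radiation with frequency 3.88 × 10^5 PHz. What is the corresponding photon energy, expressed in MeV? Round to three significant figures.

1.60 MeV

Convert to SI: f = 3.88 × 10^5 PHz = 3.88 × 10^20 Hz.
For a photon E = hf, so E = 2.571 × 10^-13 J.
Converting to MeV: E = 1.605 MeV ≈ 1.60 MeV.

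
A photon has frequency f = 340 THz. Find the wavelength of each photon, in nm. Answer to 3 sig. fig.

882 nm

(c = 2.99792458e8 m/s.)
Convert to SI: f = 340 THz = 3.4e14 Hz.
Apply λ = c/f: λ = 8.817e-7 m.
Converting to nm: λ = 881.7 nm ≈ 882 nm.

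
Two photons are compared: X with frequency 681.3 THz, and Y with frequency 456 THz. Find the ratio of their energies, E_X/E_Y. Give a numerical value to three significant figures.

1.49

E_X = 4.514·10^-19 J (from frequency = 681.3 THz, via E = hf).
E_Y = 3.021·10^-19 J (from frequency = 456 THz, via E = hf).
Ratio = 4.514·10^-19 / 3.021·10^-19 = 1.49.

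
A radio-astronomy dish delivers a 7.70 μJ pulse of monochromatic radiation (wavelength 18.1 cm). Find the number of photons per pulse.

Per-photon energy: E = 1.097e-24 J (from wavelength = 18.1 cm).
N = E_total / E_photon = 7.70e-6 J / 1.097e-24 J = 7.02e18.

7.02e18 photons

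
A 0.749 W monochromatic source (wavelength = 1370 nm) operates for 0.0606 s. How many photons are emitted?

Total energy: E_total = P·t = 0.749 × 0.0606 = 0.04539 J.
Per-photon energy: E = 1.450 × 10^-19 J.
N = E_total / E_photon = 3.13 × 10^17.

3.13 × 10^17 photons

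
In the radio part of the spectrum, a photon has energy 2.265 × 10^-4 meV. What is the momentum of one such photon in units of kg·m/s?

1.21 × 10^-34 kg·m/s

(c = 2.99792458 × 10^8 m/s, 1 eV = 1.602176634 × 10^-19 J.)
In SI units: E = 2.265 × 10^-4 meV = 3.6289 × 10^-26 J.
Apply p = E/c: p = 1.210 × 10^-34 kg·m/s.
So p ≈ 1.21 × 10^-34 kg·m/s.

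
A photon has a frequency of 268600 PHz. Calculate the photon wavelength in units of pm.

1.12 pm

First convert: f = 268600 PHz = 2.686 × 10^20 Hz.
For a photon λ = c/f, so λ = 1.116 × 10^-12 m.
Converting to pm: λ = 1.116 pm ≈ 1.12 pm.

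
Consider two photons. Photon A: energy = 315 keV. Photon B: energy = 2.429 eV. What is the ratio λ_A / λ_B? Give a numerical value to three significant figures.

λ_A = 3.936·10^-12 m (from energy = 315 keV, via λ = hc/E).
λ_B = 5.104·10^-7 m (from energy = 2.429 eV, via λ = hc/E).
Ratio = 3.936·10^-12 / 5.104·10^-7 = 7.71·10^-6.

7.71·10^-6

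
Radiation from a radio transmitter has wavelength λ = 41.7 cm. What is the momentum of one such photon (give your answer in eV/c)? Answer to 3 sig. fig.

First convert: λ = 41.7 cm = 0.417 m.
Apply p = h/λ: p = 1.589e-33 kg·m/s.
Converting to eV/c: p = 2.973e-6 eV/c ≈ 2.97e-6 eV/c.

2.97e-6 eV/c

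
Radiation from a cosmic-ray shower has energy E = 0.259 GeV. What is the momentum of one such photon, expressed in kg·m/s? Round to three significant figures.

1.38 × 10^-19 kg·m/s

First convert: E = 0.259 GeV = 4.1496 × 10^-11 J.
For a photon p = E/c, so p = 1.384 × 10^-19 kg·m/s.
So p ≈ 1.38 × 10^-19 kg·m/s.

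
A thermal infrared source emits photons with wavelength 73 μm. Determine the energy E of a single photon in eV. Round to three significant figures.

0.0170 eV

Convert to SI: λ = 73 μm = 7.3 × 10^-5 m.
For a photon E = hc/λ, so E = 2.721 × 10^-21 J.
Converting to eV: E = 0.01698 eV ≈ 0.0170 eV.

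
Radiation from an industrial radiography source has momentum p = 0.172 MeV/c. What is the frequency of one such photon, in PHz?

Use h = 6.62607015 × 10^-34 J·s, c = 2.99792458 × 10^8 m/s, 1 eV = 1.602176634 × 10^-19 J.
Convert to SI: p = 0.172 MeV/c = 9.1922 × 10^-23 kg·m/s.
The photon relation is f = pc/h, giving f = 4.159 × 10^19 Hz.
Converting to PHz: f = 41590 PHz ≈ 4.16 × 10^4 PHz.

4.16 × 10^4 PHz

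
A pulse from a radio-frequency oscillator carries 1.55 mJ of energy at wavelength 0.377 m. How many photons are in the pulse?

2.94 × 10^21 photons

Per-photon energy: E = 5.269 × 10^-25 J (from wavelength = 0.377 m).
N = E_total / E_photon = 0.00155 J / 5.269 × 10^-25 J = 2.94 × 10^21.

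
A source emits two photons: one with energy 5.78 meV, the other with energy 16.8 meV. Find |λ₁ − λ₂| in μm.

141 μm

Using λ = hc/E: λ₁ = 2.145e-4 m, λ₂ = 7.380e-5 m.
|Δλ| = |2.145e-4 − 7.380e-5| = 1.41e-4 m = 141 μm.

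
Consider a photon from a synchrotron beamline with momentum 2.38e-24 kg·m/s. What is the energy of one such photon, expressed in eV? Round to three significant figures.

(c = 2.99792458e8 m/s, 1 eV = 1.602176634e-19 J.)
Since E = pc for a photon, E = 7.135e-16 J.
Converting to eV: E = 4453 eV ≈ 4450 eV.

4450 eV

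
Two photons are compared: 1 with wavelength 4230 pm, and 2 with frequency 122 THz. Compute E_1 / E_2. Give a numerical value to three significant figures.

581

E_1 = 4.696 × 10^-17 J (from wavelength = 4230 pm, via E = hc/λ).
E_2 = 8.084 × 10^-20 J (from frequency = 122 THz, via E = hf).
Ratio = 4.696 × 10^-17 / 8.084 × 10^-20 = 581.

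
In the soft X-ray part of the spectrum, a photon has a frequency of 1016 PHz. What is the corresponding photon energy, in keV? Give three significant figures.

(h = 6.62607015·10^-34 J·s, 1 eV = 1.602176634·10^-19 J.)
In SI units: f = 1016 PHz = 1.016·10^18 Hz.
Apply E = hf: E = 6.732·10^-16 J.
Converting to keV: E = 4.202 keV ≈ 4.20 keV.

4.20 keV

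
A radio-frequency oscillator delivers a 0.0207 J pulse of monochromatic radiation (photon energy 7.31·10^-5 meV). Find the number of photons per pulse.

1.77·10^24 photons

Per-photon energy: E = 1.171·10^-26 J (from energy = 7.31·10^-5 meV).
N = E_total / E_photon = 0.0207 J / 1.171·10^-26 J = 1.77·10^24.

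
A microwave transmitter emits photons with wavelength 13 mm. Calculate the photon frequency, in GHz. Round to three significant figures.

23.1 GHz

First convert: λ = 13 mm = 0.013 m.
For a photon f = c/λ, so f = 2.306e10 Hz.
Converting to GHz: f = 23.06 GHz ≈ 23.1 GHz.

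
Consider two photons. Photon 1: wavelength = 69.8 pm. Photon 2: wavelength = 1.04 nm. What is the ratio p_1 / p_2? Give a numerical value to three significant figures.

14.9

p_1 = 9.493·10^-24 kg·m/s (from wavelength = 69.8 pm, via p = h/λ).
p_2 = 6.371·10^-25 kg·m/s (from wavelength = 1.04 nm, via p = h/λ).
Ratio = 9.493·10^-24 / 6.371·10^-25 = 14.9.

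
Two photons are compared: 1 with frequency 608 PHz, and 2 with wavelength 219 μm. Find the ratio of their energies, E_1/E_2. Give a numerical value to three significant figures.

E_1 = 4.029 × 10^-16 J (from frequency = 608 PHz, via E = hf).
E_2 = 9.071 × 10^-22 J (from wavelength = 219 μm, via E = hc/λ).
Ratio = 4.029 × 10^-16 / 9.071 × 10^-22 = 4.44 × 10^5.

4.44 × 10^5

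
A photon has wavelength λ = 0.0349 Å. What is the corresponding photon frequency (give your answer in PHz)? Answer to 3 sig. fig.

8.59e4 PHz

First convert: λ = 0.0349 Å = 3.49e-12 m.
Since f = c/λ for a photon, f = 8.590e19 Hz.
Converting to PHz: f = 85900 PHz ≈ 8.59e4 PHz.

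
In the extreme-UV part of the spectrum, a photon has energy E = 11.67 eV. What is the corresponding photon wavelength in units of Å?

(h = 6.62607015·10^-34 J·s, c = 2.99792458·10^8 m/s, 1 eV = 1.602176634·10^-19 J.)
Convert to SI: E = 11.67 eV = 1.8697·10^-18 J.
The photon relation is λ = hc/E, giving λ = 1.062·10^-7 m.
Converting to Å: λ = 1062 Å ≈ 1060 Å.

1060 Å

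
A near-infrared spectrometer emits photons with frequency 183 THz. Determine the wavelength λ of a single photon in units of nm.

Take c = 2.99792458 × 10^8 m/s.
In SI units: f = 183 THz = 1.83 × 10^14 Hz.
Since λ = c/f for a photon, λ = 1.638 × 10^-6 m.
Converting to nm: λ = 1638 nm ≈ 1640 nm.

1640 nm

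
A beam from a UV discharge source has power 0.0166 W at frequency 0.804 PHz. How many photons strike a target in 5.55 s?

Total energy: E_total = P·t = 0.0166 × 5.55 = 0.09213 J.
Per-photon energy: E = 5.327 × 10^-19 J.
N = E_total / E_photon = 1.73 × 10^17.

1.73 × 10^17 photons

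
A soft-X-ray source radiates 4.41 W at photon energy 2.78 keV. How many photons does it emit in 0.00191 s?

1.89·10^13 photons

Total energy: E_total = P·t = 4.41 × 0.00191 = 0.008423 J.
Per-photon energy: E = 4.454·10^-16 J.
N = E_total / E_photon = 1.89·10^13.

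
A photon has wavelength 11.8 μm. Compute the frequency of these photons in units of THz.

Convert to SI: λ = 11.8 μm = 1.18 × 10^-5 m.
For a photon f = c/λ, so f = 2.541 × 10^13 Hz.
Converting to THz: f = 25.41 THz ≈ 25.4 THz.

25.4 THz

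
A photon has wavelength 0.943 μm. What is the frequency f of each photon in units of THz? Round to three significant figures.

318 THz

Convert to SI: λ = 0.943 μm = 9.43e-7 m.
Since f = c/λ for a photon, f = 3.179e14 Hz.
Converting to THz: f = 317.9 THz ≈ 318 THz.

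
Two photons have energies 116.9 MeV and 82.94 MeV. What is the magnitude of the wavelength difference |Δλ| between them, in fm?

Using λ = hc/E: λ₁ = 1.0606 × 10^-14 m, λ₂ = 1.4949 × 10^-14 m.
|Δλ| = |1.0606 × 10^-14 − 1.4949 × 10^-14| = 4.34 × 10^-15 m = 4.34 fm.

4.34 fm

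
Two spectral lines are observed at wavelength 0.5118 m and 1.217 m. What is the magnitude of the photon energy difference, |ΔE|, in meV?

Using E = hc/λ: E₁ = 3.8813 × 10^-25 J, E₂ = 1.6322 × 10^-25 J.
|ΔE| = |3.8813 × 10^-25 − 1.6322 × 10^-25| = 2.25 × 10^-25 J = 1.40 × 10^-3 meV.

1.40 × 10^-3 meV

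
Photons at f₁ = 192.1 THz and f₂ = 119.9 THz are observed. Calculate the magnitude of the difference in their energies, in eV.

0.299 eV

Using E = hf: E₁ = 1.2729e-19 J, E₂ = 7.9447e-20 J.
|ΔE| = |1.2729e-19 − 7.9447e-20| = 4.78e-20 J = 0.299 eV.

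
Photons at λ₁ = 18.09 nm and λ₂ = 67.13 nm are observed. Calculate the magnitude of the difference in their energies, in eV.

Using E = hc/λ: E₁ = 1.0981e-17 J, E₂ = 2.9591e-18 J.
|ΔE| = |1.0981e-17 − 2.9591e-18| = 8.02e-18 J = 50.1 eV.

50.1 eV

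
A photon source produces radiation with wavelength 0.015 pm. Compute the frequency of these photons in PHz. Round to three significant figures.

2.00 × 10^7 PHz

Convert to SI: λ = 0.015 pm = 1.5 × 10^-14 m.
Apply f = c/λ: f = 1.999 × 10^22 Hz.
Converting to PHz: f = 1.999 × 10^7 PHz ≈ 2.00 × 10^7 PHz.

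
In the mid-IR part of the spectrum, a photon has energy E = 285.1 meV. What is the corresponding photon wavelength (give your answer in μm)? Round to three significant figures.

4.35 μm

First convert: E = 285.1 meV = 4.5678e-20 J.
For a photon λ = hc/E, so λ = 4.349e-6 m.
Converting to μm: λ = 4.349 μm ≈ 4.35 μm.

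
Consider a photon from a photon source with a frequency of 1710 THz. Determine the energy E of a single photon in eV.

Take h = 6.62607015e-34 J·s, 1 eV = 1.602176634e-19 J.
In SI units: f = 1710 THz = 1.71e15 Hz.
The photon relation is E = hf, giving E = 1.133e-18 J.
Converting to eV: E = 7.072 eV ≈ 7.07 eV.

7.07 eV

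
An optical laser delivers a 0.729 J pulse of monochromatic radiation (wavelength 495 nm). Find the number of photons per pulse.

Per-photon energy: E = 4.013e-19 J (from wavelength = 495 nm).
N = E_total / E_photon = 0.729 J / 4.013e-19 J = 1.82e18.

1.82e18 photons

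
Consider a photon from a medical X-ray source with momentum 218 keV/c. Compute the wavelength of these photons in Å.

Use h = 6.62607015e-34 J·s, c = 2.99792458e8 m/s, 1 eV = 1.602176634e-19 J.
In SI units: p = 218 keV/c = 1.1651e-22 kg·m/s.
For a photon λ = h/p, so λ = 5.687e-12 m.
Converting to Å: λ = 0.05687 Å ≈ 0.0569 Å.

0.0569 Å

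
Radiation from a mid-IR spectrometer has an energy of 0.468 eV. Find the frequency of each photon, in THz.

In SI units: E = 0.468 eV = 7.4982e-20 J.
Since f = E/h for a photon, f = 1.132e14 Hz.
Converting to THz: f = 113.2 THz ≈ 113 THz.

113 THz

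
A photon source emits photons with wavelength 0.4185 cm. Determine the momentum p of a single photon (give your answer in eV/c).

(h = 6.62607015e-34 J·s, c = 2.99792458e8 m/s, 1 eV = 1.602176634e-19 J.)
First convert: λ = 0.4185 cm = 0.004185 m.
For a photon p = h/λ, so p = 1.583e-31 kg·m/s.
Converting to eV/c: p = 2.963e-4 eV/c ≈ 2.96e-4 eV/c.

2.96e-4 eV/c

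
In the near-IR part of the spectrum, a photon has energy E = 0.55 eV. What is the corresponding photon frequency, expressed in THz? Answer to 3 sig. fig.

First convert: E = 0.55 eV = 8.8120·10^-20 J.
Since f = E/h for a photon, f = 1.330·10^14 Hz.
Converting to THz: f = 133.0 THz ≈ 133 THz.

133 THz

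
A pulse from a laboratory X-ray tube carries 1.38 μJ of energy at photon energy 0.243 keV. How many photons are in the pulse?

3.54e10 photons

Per-photon energy: E = 3.893e-17 J (from energy = 0.243 keV).
N = E_total / E_photon = 1.38e-6 J / 3.893e-17 J = 3.54e10.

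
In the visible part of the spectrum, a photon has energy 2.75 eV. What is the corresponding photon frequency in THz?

665 THz

In SI units: E = 2.75 eV = 4.4060e-19 J.
The photon relation is f = E/h, giving f = 6.649e14 Hz.
Converting to THz: f = 664.9 THz ≈ 665 THz.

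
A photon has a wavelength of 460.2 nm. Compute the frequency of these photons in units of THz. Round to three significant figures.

651 THz

Take c = 2.99792458 × 10^8 m/s.
In SI units: λ = 460.2 nm = 4.602 × 10^-7 m.
For a photon f = c/λ, so f = 6.514 × 10^14 Hz.
Converting to THz: f = 651.4 THz ≈ 651 THz.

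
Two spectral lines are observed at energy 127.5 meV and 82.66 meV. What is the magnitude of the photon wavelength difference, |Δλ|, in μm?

Using λ = hc/E: λ₁ = 9.7243e-6 m, λ₂ = 1.4999e-5 m.
|Δλ| = |9.7243e-6 − 1.4999e-5| = 5.28e-6 m = 5.28 μm.

5.28 μm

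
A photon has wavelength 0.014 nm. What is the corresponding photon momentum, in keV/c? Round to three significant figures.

88.6 keV/c

Convert to SI: λ = 0.014 nm = 1.4e-11 m.
Apply p = h/λ: p = 4.733e-23 kg·m/s.
Converting to keV/c: p = 88.56 keV/c ≈ 88.6 keV/c.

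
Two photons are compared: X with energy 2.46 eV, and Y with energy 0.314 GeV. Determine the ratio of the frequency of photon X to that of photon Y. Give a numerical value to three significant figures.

f_X = 5.948e14 Hz (from energy = 2.46 eV, via f = E/h).
f_Y = 7.592e22 Hz (from energy = 0.314 GeV, via f = E/h).
Ratio = 5.948e14 / 7.592e22 = 7.83e-9.

7.83e-9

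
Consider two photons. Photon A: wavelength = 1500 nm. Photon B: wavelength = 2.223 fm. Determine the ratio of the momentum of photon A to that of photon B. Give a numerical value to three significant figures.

1.48 × 10^-9

p_A = 4.417 × 10^-28 kg·m/s (from wavelength = 1500 nm, via p = h/λ).
p_B = 2.981 × 10^-19 kg·m/s (from wavelength = 2.223 fm, via p = h/λ).
Ratio = 4.417 × 10^-28 / 2.981 × 10^-19 = 1.48 × 10^-9.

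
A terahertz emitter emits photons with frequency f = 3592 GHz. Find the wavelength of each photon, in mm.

0.0835 mm

(c = 2.99792458e8 m/s.)
First convert: f = 3592 GHz = 3.592e12 Hz.
Apply λ = c/f: λ = 8.346e-5 m.
Converting to mm: λ = 0.08346 mm ≈ 0.0835 mm.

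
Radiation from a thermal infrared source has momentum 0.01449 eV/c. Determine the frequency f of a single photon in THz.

Use h = 6.62607015e-34 J·s, c = 2.99792458e8 m/s, 1 eV = 1.602176634e-19 J.
In SI units: p = 0.01449 eV/c = 7.7439e-30 kg·m/s.
For a photon f = pc/h, so f = 3.504e12 Hz.
Converting to THz: f = 3.504 THz ≈ 3.50 THz.

3.50 THz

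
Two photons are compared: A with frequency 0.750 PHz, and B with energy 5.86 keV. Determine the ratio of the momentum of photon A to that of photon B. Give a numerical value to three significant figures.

5.29 × 10^-4

p_A = 1.658 × 10^-27 kg·m/s (from frequency = 0.750 PHz, via p = hf/c).
p_B = 3.132 × 10^-24 kg·m/s (from energy = 5.86 keV, via p = E/c).
Ratio = 1.658 × 10^-27 / 3.132 × 10^-24 = 5.29 × 10^-4.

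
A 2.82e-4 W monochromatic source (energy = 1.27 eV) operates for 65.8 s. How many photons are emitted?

Total energy: E_total = P·t = 2.82e-4 × 65.8 = 0.01856 J.
Per-photon energy: E = 2.035e-19 J.
N = E_total / E_photon = 9.12e16.

9.12e16 photons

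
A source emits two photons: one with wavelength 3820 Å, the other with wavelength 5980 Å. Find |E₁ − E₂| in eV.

1.17 eV

Using E = hc/λ: E₁ = 5.200 × 10^-19 J, E₂ = 3.322 × 10^-19 J.
|ΔE| = |5.200 × 10^-19 − 3.322 × 10^-19| = 1.88 × 10^-19 J = 1.17 eV.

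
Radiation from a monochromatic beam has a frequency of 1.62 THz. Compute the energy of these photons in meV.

6.70 meV

(h = 6.62607015 × 10^-34 J·s, 1 eV = 1.602176634 × 10^-19 J.)
First convert: f = 1.62 THz = 1.62 × 10^12 Hz.
For a photon E = hf, so E = 1.073 × 10^-21 J.
Converting to meV: E = 6.700 meV ≈ 6.70 meV.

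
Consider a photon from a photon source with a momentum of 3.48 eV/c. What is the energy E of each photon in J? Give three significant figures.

Take c = 2.99792458 × 10^8 m/s, 1 eV = 1.602176634 × 10^-19 J.
First convert: p = 3.48 eV/c = 1.8598 × 10^-27 kg·m/s.
For a photon E = pc, so E = 5.576 × 10^-19 J.
So E ≈ 5.58 × 10^-19 J.

5.58 × 10^-19 J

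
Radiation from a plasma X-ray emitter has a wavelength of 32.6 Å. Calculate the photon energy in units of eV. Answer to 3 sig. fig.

(h = 6.62607015e-34 J·s, c = 2.99792458e8 m/s, 1 eV = 1.602176634e-19 J.)
In SI units: λ = 32.6 Å = 3.26e-9 m.
The photon relation is E = hc/λ, giving E = 6.093e-17 J.
Converting to eV: E = 380.3 eV ≈ 380 eV.

380 eV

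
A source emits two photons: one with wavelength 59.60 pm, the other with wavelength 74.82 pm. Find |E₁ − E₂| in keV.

4.23 keV

Using E = hc/λ: E₁ = 3.3330 × 10^-15 J, E₂ = 2.6550 × 10^-15 J.
|ΔE| = |3.3330 × 10^-15 − 2.6550 × 10^-15| = 6.78 × 10^-16 J = 4.23 keV.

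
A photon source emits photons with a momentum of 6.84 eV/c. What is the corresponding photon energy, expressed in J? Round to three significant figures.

Convert to SI: p = 6.84 eV/c = 3.6555·10^-27 kg·m/s.
For a photon E = pc, so E = 1.096·10^-18 J.
So E ≈ 1.10·10^-18 J.

1.10·10^-18 J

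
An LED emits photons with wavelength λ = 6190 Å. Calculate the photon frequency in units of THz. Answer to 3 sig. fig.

484 THz

(c = 2.99792458·10^8 m/s.)
In SI units: λ = 6190 Å = 6.19·10^-7 m.
Since f = c/λ for a photon, f = 4.843·10^14 Hz.
Converting to THz: f = 484.3 THz ≈ 484 THz.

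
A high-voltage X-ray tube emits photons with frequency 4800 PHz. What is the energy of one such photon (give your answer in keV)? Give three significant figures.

Use h = 6.62607015 × 10^-34 J·s, 1 eV = 1.602176634 × 10^-19 J.
In SI units: f = 4800 PHz = 4.8 × 10^18 Hz.
Apply E = hf: E = 3.181 × 10^-15 J.
Converting to keV: E = 19.85 keV ≈ 19.9 keV.

19.9 keV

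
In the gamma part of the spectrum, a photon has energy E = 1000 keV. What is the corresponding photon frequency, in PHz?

2.42e5 PHz

(h = 6.62607015e-34 J·s, 1 eV = 1.602176634e-19 J.)
In SI units: E = 1000 keV = 1.6022e-13 J.
Apply f = E/h: f = 2.418e20 Hz.
Converting to PHz: f = 241800 PHz ≈ 2.42e5 PHz.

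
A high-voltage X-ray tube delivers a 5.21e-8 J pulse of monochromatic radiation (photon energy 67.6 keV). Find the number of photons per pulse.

Per-photon energy: E = 1.083e-14 J (from energy = 67.6 keV).
N = E_total / E_photon = 5.21e-8 J / 1.083e-14 J = 4.81e6.

4.81e6 photons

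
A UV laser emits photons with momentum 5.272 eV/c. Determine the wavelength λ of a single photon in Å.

2350 Å

(h = 6.62607015e-34 J·s, c = 2.99792458e8 m/s, 1 eV = 1.602176634e-19 J.)
Convert to SI: p = 5.272 eV/c = 2.8175e-27 kg·m/s.
The photon relation is λ = h/p, giving λ = 2.352e-7 m.
Converting to Å: λ = 2352 Å ≈ 2350 Å.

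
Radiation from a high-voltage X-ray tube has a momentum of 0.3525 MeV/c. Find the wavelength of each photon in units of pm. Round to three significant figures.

In SI units: p = 0.3525 MeV/c = 1.8839e-22 kg·m/s.
For a photon λ = h/p, so λ = 3.517e-12 m.
Converting to pm: λ = 3.517 pm ≈ 3.52 pm.

3.52 pm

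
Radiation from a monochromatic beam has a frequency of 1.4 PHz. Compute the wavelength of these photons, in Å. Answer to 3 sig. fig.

Convert to SI: f = 1.4 PHz = 1.4e15 Hz.
For a photon λ = c/f, so λ = 2.141e-7 m.
Converting to Å: λ = 2141 Å ≈ 2140 Å.

2140 Å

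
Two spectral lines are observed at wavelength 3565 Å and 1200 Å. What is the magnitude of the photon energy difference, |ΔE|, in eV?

Using E = hc/λ: E₁ = 5.5721 × 10^-19 J, E₂ = 1.6554 × 10^-18 J.
|ΔE| = |5.5721 × 10^-19 − 1.6554 × 10^-18| = 1.10 × 10^-18 J = 6.85 eV.

6.85 eV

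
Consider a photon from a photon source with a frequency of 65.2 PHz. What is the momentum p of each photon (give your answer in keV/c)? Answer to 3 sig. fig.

0.270 keV/c

Convert to SI: f = 65.2 PHz = 6.52e16 Hz.
Since p = hf/c for a photon, p = 1.441e-25 kg·m/s.
Converting to keV/c: p = 0.2696 keV/c ≈ 0.270 keV/c.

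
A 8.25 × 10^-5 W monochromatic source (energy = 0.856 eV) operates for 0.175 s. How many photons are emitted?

1.05 × 10^14 photons

Total energy: E_total = P·t = 8.25 × 10^-5 × 0.175 = 1.444 × 10^-5 J.
Per-photon energy: E = 1.371 × 10^-19 J.
N = E_total / E_photon = 1.05 × 10^14.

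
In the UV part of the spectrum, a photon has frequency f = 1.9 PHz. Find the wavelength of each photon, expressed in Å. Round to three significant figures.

(c = 2.99792458e8 m/s.)
First convert: f = 1.9 PHz = 1.9e15 Hz.
For a photon λ = c/f, so λ = 1.578e-7 m.
Converting to Å: λ = 1578 Å ≈ 1580 Å.

1580 Å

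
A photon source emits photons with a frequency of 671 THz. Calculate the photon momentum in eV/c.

2.78 eV/c

In SI units: f = 671 THz = 6.71 × 10^14 Hz.
Since p = hf/c for a photon, p = 1.483 × 10^-27 kg·m/s.
Converting to eV/c: p = 2.775 eV/c ≈ 2.78 eV/c.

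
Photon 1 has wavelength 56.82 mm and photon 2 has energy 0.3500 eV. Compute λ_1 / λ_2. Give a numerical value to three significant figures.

1.60 × 10^4

λ_1 = 0.05682 m (from wavelength = 56.82 mm, via λ given directly).
λ_2 = 3.542 × 10^-6 m (from energy = 0.3500 eV, via λ = hc/E).
Ratio = 0.05682 / 3.542 × 10^-6 = 1.60 × 10^4.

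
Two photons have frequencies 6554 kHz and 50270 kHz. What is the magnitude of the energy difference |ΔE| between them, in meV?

1.81 × 10^-4 meV

Using E = hf: E₁ = 4.3427 × 10^-27 J, E₂ = 3.3309 × 10^-26 J.
|ΔE| = |4.3427 × 10^-27 − 3.3309 × 10^-26| = 2.90 × 10^-26 J = 1.81 × 10^-4 meV.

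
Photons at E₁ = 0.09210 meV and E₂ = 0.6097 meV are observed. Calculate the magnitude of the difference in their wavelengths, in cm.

Using λ = hc/E: λ₁ = 0.013462 m, λ₂ = 0.0020335 m.
|Δλ| = |0.013462 − 0.0020335| = 0.0114 m = 1.14 cm.

1.14 cm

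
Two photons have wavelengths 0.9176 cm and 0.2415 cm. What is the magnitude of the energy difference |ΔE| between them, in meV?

Using E = hc/λ: E₁ = 2.1648e-23 J, E₂ = 8.2254e-23 J.
|ΔE| = |2.1648e-23 − 8.2254e-23| = 6.06e-23 J = 0.378 meV.

0.378 meV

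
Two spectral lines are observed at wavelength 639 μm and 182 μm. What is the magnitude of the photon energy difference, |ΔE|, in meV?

Using E = hc/λ: E₁ = 3.109e-22 J, E₂ = 1.091e-21 J.
|ΔE| = |3.109e-22 − 1.091e-21| = 7.81e-22 J = 4.87 meV.

4.87 meV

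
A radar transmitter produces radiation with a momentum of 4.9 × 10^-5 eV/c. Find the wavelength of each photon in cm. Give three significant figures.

Use h = 6.62607015 × 10^-34 J·s, c = 2.99792458 × 10^8 m/s, 1 eV = 1.602176634 × 10^-19 J.
Convert to SI: p = 4.9 × 10^-5 eV/c = 2.6187 × 10^-32 kg·m/s.
Apply λ = h/p: λ = 0.02530 m.
Converting to cm: λ = 2.530 cm ≈ 2.53 cm.

2.53 cm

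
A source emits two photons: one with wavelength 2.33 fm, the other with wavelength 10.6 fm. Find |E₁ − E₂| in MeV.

415 MeV

Using E = hc/λ: E₁ = 8.526 × 10^-11 J, E₂ = 1.874 × 10^-11 J.
|ΔE| = |8.526 × 10^-11 − 1.874 × 10^-11| = 6.65 × 10^-11 J = 415 MeV.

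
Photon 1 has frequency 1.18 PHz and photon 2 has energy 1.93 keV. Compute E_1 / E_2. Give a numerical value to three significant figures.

2.53e-3

E_1 = 7.819e-19 J (from frequency = 1.18 PHz, via E = hf).
E_2 = 3.092e-16 J (from energy = 1.93 keV, via E given directly).
Ratio = 7.819e-19 / 3.092e-16 = 2.53e-3.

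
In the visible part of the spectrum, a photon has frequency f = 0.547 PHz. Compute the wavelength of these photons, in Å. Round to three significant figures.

5480 Å

Use c = 2.99792458e8 m/s.
First convert: f = 0.547 PHz = 5.47e14 Hz.
Apply λ = c/f: λ = 5.481e-7 m.
Converting to Å: λ = 5481 Å ≈ 5480 Å.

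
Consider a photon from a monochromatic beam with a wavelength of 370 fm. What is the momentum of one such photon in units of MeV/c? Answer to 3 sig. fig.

3.35 MeV/c

In SI units: λ = 370 fm = 3.7 × 10^-13 m.
For a photon p = h/λ, so p = 1.791 × 10^-21 kg·m/s.
Converting to MeV/c: p = 3.351 MeV/c ≈ 3.35 MeV/c.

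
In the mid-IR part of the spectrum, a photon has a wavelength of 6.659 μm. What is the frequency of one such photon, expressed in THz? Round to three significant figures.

45.0 THz

Convert to SI: λ = 6.659 μm = 6.659e-6 m.
The photon relation is f = c/λ, giving f = 4.502e13 Hz.
Converting to THz: f = 45.02 THz ≈ 45.0 THz.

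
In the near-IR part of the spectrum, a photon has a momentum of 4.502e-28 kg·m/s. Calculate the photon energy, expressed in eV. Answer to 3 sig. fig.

0.842 eV

(c = 2.99792458e8 m/s, 1 eV = 1.602176634e-19 J.)
Apply E = pc: E = 1.350e-19 J.
Converting to eV: E = 0.8424 eV ≈ 0.842 eV.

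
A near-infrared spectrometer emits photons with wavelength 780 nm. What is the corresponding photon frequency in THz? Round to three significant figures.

384 THz

In SI units: λ = 780 nm = 7.8e-7 m.
Apply f = c/λ: f = 3.843e14 Hz.
Converting to THz: f = 384.3 THz ≈ 384 THz.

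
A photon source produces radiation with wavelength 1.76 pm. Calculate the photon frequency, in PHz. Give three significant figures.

Convert to SI: λ = 1.76 pm = 1.76e-12 m.
The photon relation is f = c/λ, giving f = 1.703e20 Hz.
Converting to PHz: f = 170300 PHz ≈ 1.70e5 PHz.

1.70e5 PHz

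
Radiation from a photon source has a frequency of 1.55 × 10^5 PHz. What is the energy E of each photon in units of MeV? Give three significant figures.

In SI units: f = 1.55 × 10^5 PHz = 1.55 × 10^20 Hz.
For a photon E = hf, so E = 1.027 × 10^-13 J.
Converting to MeV: E = 0.6410 MeV ≈ 0.641 MeV.

0.641 MeV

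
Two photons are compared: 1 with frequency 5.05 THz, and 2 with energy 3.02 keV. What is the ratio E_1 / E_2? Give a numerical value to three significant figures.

E_1 = 3.346·10^-21 J (from frequency = 5.05 THz, via E = hf).
E_2 = 4.839·10^-16 J (from energy = 3.02 keV, via E given directly).
Ratio = 3.346·10^-21 / 4.839·10^-16 = 6.92·10^-6.

6.92·10^-6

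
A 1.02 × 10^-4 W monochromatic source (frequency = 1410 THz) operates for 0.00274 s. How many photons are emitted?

Total energy: E_total = P·t = 1.02 × 10^-4 × 0.00274 = 2.795 × 10^-7 J.
Per-photon energy: E = 9.343 × 10^-19 J.
N = E_total / E_photon = 2.99 × 10^11.

2.99 × 10^11 photons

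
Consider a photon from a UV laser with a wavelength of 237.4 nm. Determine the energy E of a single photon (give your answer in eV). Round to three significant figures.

5.22 eV

Take h = 6.62607015·10^-34 J·s, c = 2.99792458·10^8 m/s, 1 eV = 1.602176634·10^-19 J.
In SI units: λ = 237.4 nm = 2.374·10^-7 m.
For a photon E = hc/λ, so E = 8.368·10^-19 J.
Converting to eV: E = 5.223 eV ≈ 5.22 eV.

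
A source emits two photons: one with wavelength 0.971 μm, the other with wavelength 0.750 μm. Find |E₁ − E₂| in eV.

0.376 eV

Using E = hc/λ: E₁ = 2.046 × 10^-19 J, E₂ = 2.649 × 10^-19 J.
|ΔE| = |2.046 × 10^-19 − 2.649 × 10^-19| = 6.03 × 10^-20 J = 0.376 eV.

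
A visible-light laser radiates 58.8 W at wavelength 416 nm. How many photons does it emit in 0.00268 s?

3.30e17 photons

Total energy: E_total = P·t = 58.8 × 0.00268 = 0.1576 J.
Per-photon energy: E = 4.775e-19 J.
N = E_total / E_photon = 3.30e17.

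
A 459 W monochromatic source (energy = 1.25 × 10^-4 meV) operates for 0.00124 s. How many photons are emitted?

2.84 × 10^25 photons

Total energy: E_total = P·t = 459 × 0.00124 = 0.5692 J.
Per-photon energy: E = 2.003 × 10^-26 J.
N = E_total / E_photon = 2.84 × 10^25.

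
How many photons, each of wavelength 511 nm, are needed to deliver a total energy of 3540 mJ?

Per-photon energy: E = 3.887 × 10^-19 J (from wavelength = 511 nm).
N = E_total / E_photon = 3.54 J / 3.887 × 10^-19 J = 9.11 × 10^18.

9.11 × 10^18 photons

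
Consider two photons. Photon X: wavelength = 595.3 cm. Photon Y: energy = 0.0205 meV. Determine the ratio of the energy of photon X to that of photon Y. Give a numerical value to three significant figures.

E_X = 3.337e-26 J (from wavelength = 595.3 cm, via E = hc/λ).
E_Y = 3.284e-24 J (from energy = 0.0205 meV, via E given directly).
Ratio = 3.337e-26 / 3.284e-24 = 0.0102.

0.0102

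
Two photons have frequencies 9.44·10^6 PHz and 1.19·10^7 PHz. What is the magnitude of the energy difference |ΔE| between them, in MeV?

Using E = hf: E₁ = 6.255·10^-12 J, E₂ = 7.885·10^-12 J.
|ΔE| = |6.255·10^-12 − 7.885·10^-12| = 1.63·10^-12 J = 10.2 MeV.

10.2 MeV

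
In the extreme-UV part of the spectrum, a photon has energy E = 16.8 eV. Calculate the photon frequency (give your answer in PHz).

4.06 PHz

Use h = 6.62607015·10^-34 J·s, 1 eV = 1.602176634·10^-19 J.
In SI units: E = 16.8 eV = 2.6917·10^-18 J.
Apply f = E/h: f = 4.062·10^15 Hz.
Converting to PHz: f = 4.062 PHz ≈ 4.06 PHz.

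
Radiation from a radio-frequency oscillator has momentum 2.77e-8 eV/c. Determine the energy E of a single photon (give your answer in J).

Use c = 2.99792458e8 m/s, 1 eV = 1.602176634e-19 J.
Convert to SI: p = 2.77e-8 eV/c = 1.4804e-35 kg·m/s.
Apply E = pc: E = 4.438e-27 J.
So E ≈ 4.44e-27 J.

4.44e-27 J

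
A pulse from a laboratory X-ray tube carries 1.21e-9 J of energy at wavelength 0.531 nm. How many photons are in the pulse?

Per-photon energy: E = 3.741e-16 J (from wavelength = 0.531 nm).
N = E_total / E_photon = 1.21e-9 J / 3.741e-16 J = 3.23e6.

3.23e6 photons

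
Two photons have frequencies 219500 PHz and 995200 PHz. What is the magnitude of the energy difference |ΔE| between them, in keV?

3210 keV

Using E = hf: E₁ = 1.4544e-13 J, E₂ = 6.5943e-13 J.
|ΔE| = |1.4544e-13 − 6.5943e-13| = 5.14e-13 J = 3210 keV.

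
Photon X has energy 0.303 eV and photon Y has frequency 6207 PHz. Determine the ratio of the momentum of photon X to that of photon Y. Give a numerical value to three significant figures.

1.18e-5

p_X = 1.619e-28 kg·m/s (from energy = 0.303 eV, via p = E/c).
p_Y = 1.372e-23 kg·m/s (from frequency = 6207 PHz, via p = hf/c).
Ratio = 1.619e-28 / 1.372e-23 = 1.18e-5.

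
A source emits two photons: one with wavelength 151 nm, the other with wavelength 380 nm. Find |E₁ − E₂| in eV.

4.95 eV

Using E = hc/λ: E₁ = 1.316 × 10^-18 J, E₂ = 5.227 × 10^-19 J.
|ΔE| = |1.316 × 10^-18 − 5.227 × 10^-19| = 7.93 × 10^-19 J = 4.95 eV.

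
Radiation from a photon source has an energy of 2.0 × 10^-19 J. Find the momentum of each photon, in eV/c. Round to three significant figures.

1.25 eV/c

(c = 2.99792458 × 10^8 m/s, 1 eV = 1.602176634 × 10^-19 J.)
The photon relation is p = E/c, giving p = 6.671 × 10^-28 kg·m/s.
Converting to eV/c: p = 1.248 eV/c ≈ 1.25 eV/c.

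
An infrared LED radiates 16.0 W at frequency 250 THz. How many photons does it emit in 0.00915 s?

Total energy: E_total = P·t = 16.0 × 0.00915 = 0.1464 J.
Per-photon energy: E = 1.657·10^-19 J.
N = E_total / E_photon = 8.84·10^17.

8.84·10^17 photons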